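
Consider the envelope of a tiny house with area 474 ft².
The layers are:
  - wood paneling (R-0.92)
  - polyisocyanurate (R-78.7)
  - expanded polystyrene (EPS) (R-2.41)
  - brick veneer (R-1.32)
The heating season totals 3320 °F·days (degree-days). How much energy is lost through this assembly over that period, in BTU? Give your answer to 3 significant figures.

R_total = 0.92 + 78.7 + 2.41 + 1.32 = 83.35 ft²·°F·h/BTU
E = A × HDD × 24 / R = 474 × 3320 × 24 / 83.35 = 453100 BTU

453000 BTU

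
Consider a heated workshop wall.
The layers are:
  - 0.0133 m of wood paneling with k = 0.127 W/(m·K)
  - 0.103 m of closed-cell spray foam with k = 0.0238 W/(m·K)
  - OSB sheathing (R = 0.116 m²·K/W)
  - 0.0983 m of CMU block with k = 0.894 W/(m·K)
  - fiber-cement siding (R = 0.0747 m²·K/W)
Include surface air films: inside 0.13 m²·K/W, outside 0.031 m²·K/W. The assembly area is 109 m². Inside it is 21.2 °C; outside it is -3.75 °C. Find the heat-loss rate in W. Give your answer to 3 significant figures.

556 W

0.0133/0.127 = 0.1047
0.103/0.0238 = 4.328
0.0983/0.894 = 0.11
R_total = 0.13 + 0.1047 + 4.328 + 0.116 + 0.11 + 0.0747 + 0.031 = 4.894 m²·K/W
Q = A·ΔT/R = 109 × (21.2 − (-3.75)) / 4.894 = 555.7 W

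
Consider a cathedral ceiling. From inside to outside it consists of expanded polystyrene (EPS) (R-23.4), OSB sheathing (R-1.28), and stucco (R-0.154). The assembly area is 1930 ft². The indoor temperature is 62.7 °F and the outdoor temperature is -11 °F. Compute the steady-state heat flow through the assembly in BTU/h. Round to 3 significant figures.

R_total = 23.4 + 1.28 + 0.154 = 24.83 ft²·°F·h/BTU
Q = A·ΔT/R = 1930 × (62.7 − (-11)) / 24.83 = 5728 BTU/h

5730 BTU/h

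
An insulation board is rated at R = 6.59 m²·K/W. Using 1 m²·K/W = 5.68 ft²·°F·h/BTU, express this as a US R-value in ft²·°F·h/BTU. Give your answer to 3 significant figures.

37.4 ft²·°F·h/BTU

R_US = 6.59 × 5.68 = 37.43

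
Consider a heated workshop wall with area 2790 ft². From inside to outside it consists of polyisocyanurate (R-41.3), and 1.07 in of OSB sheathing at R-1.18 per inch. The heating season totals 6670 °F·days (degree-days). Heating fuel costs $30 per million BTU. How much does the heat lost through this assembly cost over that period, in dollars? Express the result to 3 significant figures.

315 dollars

1.07 × 1.18 = 1.263
R_total = 41.3 + 1.263 = 42.56 ft²·°F·h/BTU
E = A × HDD × 24 / R = 2790 × 6670 × 24 / 42.56 = 10490000 BTU
Cost = 10490000/10⁶ × 30 = $314.8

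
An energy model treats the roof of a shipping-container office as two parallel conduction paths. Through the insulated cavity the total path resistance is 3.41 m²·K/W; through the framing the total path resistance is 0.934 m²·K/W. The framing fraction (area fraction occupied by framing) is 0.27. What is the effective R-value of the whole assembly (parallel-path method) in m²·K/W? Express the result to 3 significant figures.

1.99 m²·K/W

U_eff = 0.73/3.41 + 0.27/0.934 = 0.2141 + 0.2891 = 0.5032
R_eff = 1/U_eff = 1.987 m²·K/W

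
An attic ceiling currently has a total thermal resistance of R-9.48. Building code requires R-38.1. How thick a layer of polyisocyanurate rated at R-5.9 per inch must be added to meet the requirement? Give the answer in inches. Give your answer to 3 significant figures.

ΔR = 38.1 − 9.48 = 28.62 ft²·°F·h/BTU
L = ΔR / (R/in) = 28.62/5.9 = 4.851 in

4.85 in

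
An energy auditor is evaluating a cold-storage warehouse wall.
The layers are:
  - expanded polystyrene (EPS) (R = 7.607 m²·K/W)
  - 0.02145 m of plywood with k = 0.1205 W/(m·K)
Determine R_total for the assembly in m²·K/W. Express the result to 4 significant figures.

7.785 m²·K/W

0.02145/0.1205 = 0.17801
R_total = 7.607 + 0.17801 = 7.785 m²·K/W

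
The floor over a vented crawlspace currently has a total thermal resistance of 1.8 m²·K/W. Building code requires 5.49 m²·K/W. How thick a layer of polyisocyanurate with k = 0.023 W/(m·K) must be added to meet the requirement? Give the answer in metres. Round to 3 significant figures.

ΔR = 5.49 − 1.8 = 3.69 m²·K/W
L = ΔR × k = 3.69 × 0.023 = 0.08487 m

0.0849 m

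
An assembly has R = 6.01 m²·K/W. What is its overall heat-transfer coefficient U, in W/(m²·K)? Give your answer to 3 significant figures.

U = 1/R = 1/6.01 = 0.1664

0.166 W/(m²·K)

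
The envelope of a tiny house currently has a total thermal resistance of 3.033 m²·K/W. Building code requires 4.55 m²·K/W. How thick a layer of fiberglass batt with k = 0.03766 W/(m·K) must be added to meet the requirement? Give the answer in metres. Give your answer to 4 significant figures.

ΔR = 4.55 − 3.033 = 1.517 m²·K/W
L = ΔR × k = 1.517 × 0.03766 = 0.05713 m

0.05713 m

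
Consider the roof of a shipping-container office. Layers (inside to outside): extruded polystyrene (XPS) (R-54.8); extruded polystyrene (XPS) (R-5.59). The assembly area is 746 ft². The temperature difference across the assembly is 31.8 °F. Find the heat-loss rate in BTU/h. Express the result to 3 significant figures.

393 BTU/h

R_total = 54.8 + 5.59 = 60.39 ft²·°F·h/BTU
Q = A·ΔT/R = 746 × 31.8 / 60.39 = 392.8 BTU/h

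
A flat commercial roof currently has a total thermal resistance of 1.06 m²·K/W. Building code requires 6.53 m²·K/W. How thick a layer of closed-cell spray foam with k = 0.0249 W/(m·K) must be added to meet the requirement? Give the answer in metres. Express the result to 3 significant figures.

ΔR = 6.53 − 1.06 = 5.47 m²·K/W
L = ΔR × k = 5.47 × 0.0249 = 0.1362 m

0.136 m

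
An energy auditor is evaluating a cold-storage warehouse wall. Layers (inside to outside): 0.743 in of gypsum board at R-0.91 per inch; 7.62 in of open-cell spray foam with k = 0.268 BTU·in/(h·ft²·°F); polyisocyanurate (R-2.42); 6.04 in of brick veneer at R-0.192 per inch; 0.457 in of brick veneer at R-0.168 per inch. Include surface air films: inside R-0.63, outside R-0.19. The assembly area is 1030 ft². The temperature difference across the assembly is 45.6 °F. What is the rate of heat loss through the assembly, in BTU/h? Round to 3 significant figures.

0.743 × 0.91 = 0.6761
7.62/0.268 = 28.43
6.04 × 0.192 = 1.16
0.457 × 0.168 = 0.07678
R_total = 0.63 + 0.6761 + 28.43 + 2.42 + 1.16 + 0.07678 + 0.19 = 33.59 ft²·°F·h/BTU
Q = A·ΔT/R = 1030 × 45.6 / 33.59 = 1398 BTU/h

1400 BTU/h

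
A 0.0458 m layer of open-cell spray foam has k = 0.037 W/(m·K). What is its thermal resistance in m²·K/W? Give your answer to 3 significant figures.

1.24 m²·K/W

R = L/k = 0.0458/0.037 = 1.238 m²·K/W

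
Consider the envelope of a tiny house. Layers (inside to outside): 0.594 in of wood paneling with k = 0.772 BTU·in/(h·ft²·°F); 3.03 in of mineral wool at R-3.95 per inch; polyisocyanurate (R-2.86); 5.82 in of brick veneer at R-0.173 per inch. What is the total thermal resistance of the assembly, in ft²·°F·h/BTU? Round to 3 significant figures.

16.6 ft²·°F·h/BTU

0.594/0.772 = 0.7694
3.03 × 3.95 = 11.97
5.82 × 0.173 = 1.007
R_total = 0.7694 + 11.97 + 2.86 + 1.007 = 16.6 ft²·°F·h/BTU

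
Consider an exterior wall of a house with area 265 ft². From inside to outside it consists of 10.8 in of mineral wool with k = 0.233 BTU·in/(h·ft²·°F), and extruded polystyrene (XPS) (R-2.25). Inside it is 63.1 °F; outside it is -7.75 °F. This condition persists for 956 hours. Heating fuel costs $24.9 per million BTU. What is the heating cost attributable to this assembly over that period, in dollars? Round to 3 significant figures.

9.20 dollars

10.8/0.233 = 46.35
R_total = 46.35 + 2.25 = 48.6 ft²·°F·h/BTU
Q = 265 × (63.1 − (-7.75)) / 48.6 = 386.3 BTU/h
E = 386.3 × 956 = 369300 BTU
Cost = 369300/10⁶ × 24.9 = $9.196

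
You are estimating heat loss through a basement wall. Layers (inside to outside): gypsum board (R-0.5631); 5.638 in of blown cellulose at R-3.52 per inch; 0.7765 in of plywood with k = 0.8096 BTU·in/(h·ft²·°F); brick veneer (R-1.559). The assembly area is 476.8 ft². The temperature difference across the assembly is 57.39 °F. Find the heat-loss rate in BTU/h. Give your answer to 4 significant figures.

1194 BTU/h

5.638 × 3.52 = 19.846
0.7765/0.8096 = 0.95912
R_total = 0.5631 + 19.846 + 0.95912 + 1.559 = 22.927 ft²·°F·h/BTU
Q = A·ΔT/R = 476.8 × 57.39 / 22.927 = 1193.5 BTU/h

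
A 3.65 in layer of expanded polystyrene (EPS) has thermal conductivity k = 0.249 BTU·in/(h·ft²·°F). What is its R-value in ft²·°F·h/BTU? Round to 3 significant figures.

R = L/k = 3.65/0.249 = 14.66 ft²·°F·h/BTU

14.7 ft²·°F·h/BTU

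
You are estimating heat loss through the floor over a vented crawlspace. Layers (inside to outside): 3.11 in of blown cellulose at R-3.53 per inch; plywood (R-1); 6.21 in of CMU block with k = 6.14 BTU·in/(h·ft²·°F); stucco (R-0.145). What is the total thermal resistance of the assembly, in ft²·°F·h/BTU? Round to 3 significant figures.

13.1 ft²·°F·h/BTU

3.11 × 3.53 = 10.98
6.21/6.14 = 1.011
R_total = 10.98 + 1 + 1.011 + 0.145 = 13.13 ft²·°F·h/BTU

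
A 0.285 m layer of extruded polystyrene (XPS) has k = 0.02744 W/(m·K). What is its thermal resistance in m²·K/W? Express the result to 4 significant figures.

R = L/k = 0.285/0.02744 = 10.386 m²·K/W

10.39 m²·K/W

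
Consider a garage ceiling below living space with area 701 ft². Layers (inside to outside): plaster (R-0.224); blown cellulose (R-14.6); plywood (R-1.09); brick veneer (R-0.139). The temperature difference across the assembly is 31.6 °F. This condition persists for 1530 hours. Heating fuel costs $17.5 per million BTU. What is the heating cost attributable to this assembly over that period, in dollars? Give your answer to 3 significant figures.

36.9 dollars

R_total = 0.224 + 14.6 + 1.09 + 0.139 = 16.05 ft²·°F·h/BTU
Q = 701 × 31.6 / 16.05 = 1380 BTU/h
E = 1380 × 1530 = 2111000 BTU
Cost = 2111000/10⁶ × 17.5 = $36.95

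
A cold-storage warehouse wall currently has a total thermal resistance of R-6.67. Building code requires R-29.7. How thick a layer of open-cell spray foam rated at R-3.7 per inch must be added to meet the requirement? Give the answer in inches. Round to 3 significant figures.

6.22 in

ΔR = 29.7 − 6.67 = 23.03 ft²·°F·h/BTU
L = ΔR / (R/in) = 23.03/3.7 = 6.224 in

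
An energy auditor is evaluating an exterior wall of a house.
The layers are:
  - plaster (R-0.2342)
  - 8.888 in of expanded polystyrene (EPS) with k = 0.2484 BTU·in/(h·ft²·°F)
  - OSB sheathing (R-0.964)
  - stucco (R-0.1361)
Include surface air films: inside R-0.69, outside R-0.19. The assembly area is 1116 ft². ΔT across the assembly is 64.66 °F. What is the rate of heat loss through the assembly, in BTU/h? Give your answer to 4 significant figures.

1899 BTU/h

8.888/0.2484 = 35.781
R_total = 0.69 + 0.2342 + 35.781 + 0.964 + 0.1361 + 0.19 = 37.995 ft²·°F·h/BTU
Q = A·ΔT/R = 1116 × 64.66 / 37.995 = 1899.2 BTU/h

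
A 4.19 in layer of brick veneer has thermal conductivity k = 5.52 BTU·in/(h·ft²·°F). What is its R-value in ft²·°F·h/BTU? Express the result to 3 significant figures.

R = L/k = 4.19/5.52 = 0.7591 ft²·°F·h/BTU

0.759 ft²·°F·h/BTU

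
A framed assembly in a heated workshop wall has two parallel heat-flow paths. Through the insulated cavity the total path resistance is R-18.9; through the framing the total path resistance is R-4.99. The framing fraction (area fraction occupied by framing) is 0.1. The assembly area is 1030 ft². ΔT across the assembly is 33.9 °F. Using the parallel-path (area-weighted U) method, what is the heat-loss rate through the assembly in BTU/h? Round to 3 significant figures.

U_eff = 0.9/18.9 + 0.1/4.99 = 0.04762 + 0.02004 = 0.06766
R_eff = 1/U_eff = 14.78 ft²·°F·h/BTU
Q = 1030 × 33.9 / 14.78 = 2362 BTU/h

2360 BTU/h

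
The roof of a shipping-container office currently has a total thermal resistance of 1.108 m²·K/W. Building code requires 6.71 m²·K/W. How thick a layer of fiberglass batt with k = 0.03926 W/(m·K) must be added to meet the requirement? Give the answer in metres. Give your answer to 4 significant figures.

ΔR = 6.71 − 1.108 = 5.602 m²·K/W
L = ΔR × k = 5.602 × 0.03926 = 0.21993 m

0.2199 m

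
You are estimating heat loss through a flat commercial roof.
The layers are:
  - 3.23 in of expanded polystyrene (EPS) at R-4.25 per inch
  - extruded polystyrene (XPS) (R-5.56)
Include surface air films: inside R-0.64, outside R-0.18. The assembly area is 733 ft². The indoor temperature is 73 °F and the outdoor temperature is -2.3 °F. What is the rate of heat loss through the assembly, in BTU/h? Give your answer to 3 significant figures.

2740 BTU/h

3.23 × 4.25 = 13.73
R_total = 0.64 + 13.73 + 5.56 + 0.18 = 20.11 ft²·°F·h/BTU
Q = A·ΔT/R = 733 × (73 − (-2.3)) / 20.11 = 2745 BTU/h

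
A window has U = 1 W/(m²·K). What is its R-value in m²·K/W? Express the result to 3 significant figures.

1.00 m²·K/W

R = 1/U = 1/1 = 1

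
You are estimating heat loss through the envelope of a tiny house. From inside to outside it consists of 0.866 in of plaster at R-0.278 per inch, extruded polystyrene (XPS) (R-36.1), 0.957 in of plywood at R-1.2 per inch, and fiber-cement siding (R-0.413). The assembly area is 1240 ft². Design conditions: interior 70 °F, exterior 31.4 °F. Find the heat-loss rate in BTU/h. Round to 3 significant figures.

0.866 × 0.278 = 0.2407
0.957 × 1.2 = 1.148
R_total = 0.2407 + 36.1 + 1.148 + 0.413 = 37.9 ft²·°F·h/BTU
Q = A·ΔT/R = 1240 × (70 − 31.4) / 37.9 = 1263 BTU/h

1260 BTU/h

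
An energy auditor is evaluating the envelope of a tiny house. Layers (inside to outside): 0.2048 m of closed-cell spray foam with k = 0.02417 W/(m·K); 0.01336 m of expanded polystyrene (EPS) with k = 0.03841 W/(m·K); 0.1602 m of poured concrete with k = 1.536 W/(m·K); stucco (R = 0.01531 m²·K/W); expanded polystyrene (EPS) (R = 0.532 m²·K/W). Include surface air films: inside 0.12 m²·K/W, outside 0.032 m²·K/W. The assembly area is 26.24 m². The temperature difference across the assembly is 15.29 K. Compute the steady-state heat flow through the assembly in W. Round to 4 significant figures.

41.69 W

0.2048/0.02417 = 8.4733
0.01336/0.03841 = 0.34783
0.1602/1.536 = 0.1043
R_total = 0.12 + 8.4733 + 0.34783 + 0.1043 + 0.01531 + 0.532 + 0.032 = 9.6247 m²·K/W
Q = A·ΔT/R = 26.24 × 15.29 / 9.6247 = 41.685 W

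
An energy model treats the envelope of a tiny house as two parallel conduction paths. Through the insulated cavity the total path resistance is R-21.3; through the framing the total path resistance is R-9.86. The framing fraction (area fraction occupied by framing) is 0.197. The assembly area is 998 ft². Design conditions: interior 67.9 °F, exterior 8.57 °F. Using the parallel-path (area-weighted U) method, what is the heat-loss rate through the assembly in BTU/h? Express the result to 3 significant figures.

U_eff = 0.803/21.3 + 0.197/9.86 = 0.0377 + 0.01998 = 0.05768
R_eff = 1/U_eff = 17.34 ft²·°F·h/BTU
Q = 998 × (67.9 − 8.57) / 17.34 = 3415 BTU/h

3420 BTU/h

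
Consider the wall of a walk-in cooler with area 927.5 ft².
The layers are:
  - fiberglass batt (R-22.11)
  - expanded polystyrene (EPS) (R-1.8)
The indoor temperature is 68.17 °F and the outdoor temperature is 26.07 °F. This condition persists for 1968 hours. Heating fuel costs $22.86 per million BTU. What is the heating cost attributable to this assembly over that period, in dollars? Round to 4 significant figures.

73.47 dollars

R_total = 22.11 + 1.8 = 23.91 ft²·°F·h/BTU
Q = 927.5 × (68.17 − 26.07) / 23.91 = 1633.1 BTU/h
E = 1633.1 × 1968 = 3214000 BTU
Cost = 3214000/10⁶ × 22.86 = $73.471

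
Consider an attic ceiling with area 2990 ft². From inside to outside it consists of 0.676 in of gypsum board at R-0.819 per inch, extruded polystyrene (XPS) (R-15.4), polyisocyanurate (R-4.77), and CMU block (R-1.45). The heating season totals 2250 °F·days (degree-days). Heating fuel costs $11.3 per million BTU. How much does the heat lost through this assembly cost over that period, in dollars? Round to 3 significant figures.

82.3 dollars

0.676 × 0.819 = 0.5536
R_total = 0.5536 + 15.4 + 4.77 + 1.45 = 22.17 ft²·°F·h/BTU
E = A × HDD × 24 / R = 2990 × 2250 × 24 / 22.17 = 7282000 BTU
Cost = 7282000/10⁶ × 11.3 = $82.28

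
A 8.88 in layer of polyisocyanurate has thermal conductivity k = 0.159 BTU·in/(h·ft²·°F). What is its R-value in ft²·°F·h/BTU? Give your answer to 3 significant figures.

55.8 ft²·°F·h/BTU

R = L/k = 8.88/0.159 = 55.85 ft²·°F·h/BTU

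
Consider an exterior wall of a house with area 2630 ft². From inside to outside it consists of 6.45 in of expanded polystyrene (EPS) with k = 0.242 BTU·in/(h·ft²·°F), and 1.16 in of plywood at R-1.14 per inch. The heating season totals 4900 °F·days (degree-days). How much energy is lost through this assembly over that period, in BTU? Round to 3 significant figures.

11100000 BTU

6.45/0.242 = 26.65
1.16 × 1.14 = 1.322
R_total = 26.65 + 1.322 = 27.98 ft²·°F·h/BTU
E = A × HDD × 24 / R = 2630 × 4900 × 24 / 27.98 = 11060000 BTU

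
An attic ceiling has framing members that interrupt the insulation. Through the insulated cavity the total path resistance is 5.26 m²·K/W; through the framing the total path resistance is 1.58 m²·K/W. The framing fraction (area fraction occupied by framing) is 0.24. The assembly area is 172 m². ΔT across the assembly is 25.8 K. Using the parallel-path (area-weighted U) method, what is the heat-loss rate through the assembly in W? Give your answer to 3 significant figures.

1320 W

U_eff = 0.76/5.26 + 0.24/1.58 = 0.1445 + 0.1519 = 0.2964
R_eff = 1/U_eff = 3.374 m²·K/W
Q = 172 × 25.8 / 3.374 = 1315 W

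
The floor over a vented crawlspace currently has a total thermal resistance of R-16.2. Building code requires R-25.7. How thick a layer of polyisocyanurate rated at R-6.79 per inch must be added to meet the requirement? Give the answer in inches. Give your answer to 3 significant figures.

ΔR = 25.7 − 16.2 = 9.5 ft²·°F·h/BTU
L = ΔR / (R/in) = 9.5/6.79 = 1.399 in

1.40 in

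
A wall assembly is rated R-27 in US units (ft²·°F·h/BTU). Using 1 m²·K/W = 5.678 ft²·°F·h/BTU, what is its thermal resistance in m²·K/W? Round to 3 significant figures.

4.76 m²·K/W

R_SI = 27/5.678 = 4.755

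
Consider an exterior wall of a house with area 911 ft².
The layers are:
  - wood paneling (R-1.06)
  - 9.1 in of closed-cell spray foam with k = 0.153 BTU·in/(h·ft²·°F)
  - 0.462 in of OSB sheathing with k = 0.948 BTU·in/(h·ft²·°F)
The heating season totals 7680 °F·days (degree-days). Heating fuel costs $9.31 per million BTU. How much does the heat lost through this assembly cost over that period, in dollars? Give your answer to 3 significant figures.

25.6 dollars

9.1/0.153 = 59.48
0.462/0.948 = 0.4873
R_total = 1.06 + 59.48 + 0.4873 = 61.02 ft²·°F·h/BTU
E = A × HDD × 24 / R = 911 × 7680 × 24 / 61.02 = 2752000 BTU
Cost = 2752000/10⁶ × 9.31 = $25.62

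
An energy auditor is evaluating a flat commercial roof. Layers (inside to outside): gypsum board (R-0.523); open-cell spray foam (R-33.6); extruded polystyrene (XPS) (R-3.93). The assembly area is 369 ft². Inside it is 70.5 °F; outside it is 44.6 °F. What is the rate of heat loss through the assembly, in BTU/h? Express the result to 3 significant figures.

251 BTU/h

R_total = 0.523 + 33.6 + 3.93 = 38.05 ft²·°F·h/BTU
Q = A·ΔT/R = 369 × (70.5 − 44.6) / 38.05 = 251.2 BTU/h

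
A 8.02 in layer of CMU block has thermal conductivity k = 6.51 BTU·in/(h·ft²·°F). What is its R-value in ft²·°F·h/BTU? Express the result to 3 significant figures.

1.23 ft²·°F·h/BTU

R = L/k = 8.02/6.51 = 1.232 ft²·°F·h/BTU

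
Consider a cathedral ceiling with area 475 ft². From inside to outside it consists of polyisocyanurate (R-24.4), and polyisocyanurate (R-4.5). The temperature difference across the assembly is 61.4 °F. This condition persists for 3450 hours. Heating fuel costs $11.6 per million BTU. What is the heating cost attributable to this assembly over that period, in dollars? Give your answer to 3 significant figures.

R_total = 24.4 + 4.5 = 28.9 ft²·°F·h/BTU
Q = 475 × 61.4 / 28.9 = 1009 BTU/h
E = 1009 × 3450 = 3482000 BTU
Cost = 3482000/10⁶ × 11.6 = $40.39

40.4 dollars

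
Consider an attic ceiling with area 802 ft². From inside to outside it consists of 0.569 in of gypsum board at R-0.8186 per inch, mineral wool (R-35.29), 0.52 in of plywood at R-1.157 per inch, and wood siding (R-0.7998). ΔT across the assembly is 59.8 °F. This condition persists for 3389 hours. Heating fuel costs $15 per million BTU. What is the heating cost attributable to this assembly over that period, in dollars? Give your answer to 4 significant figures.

65.61 dollars

0.569 × 0.8186 = 0.46578
0.52 × 1.157 = 0.60164
R_total = 0.46578 + 35.29 + 0.60164 + 0.7998 = 37.157 ft²·°F·h/BTU
Q = 802 × 59.8 / 37.157 = 1290.7 BTU/h
E = 1290.7 × 3389 = 4374300 BTU
Cost = 4374300/10⁶ × 15 = $65.614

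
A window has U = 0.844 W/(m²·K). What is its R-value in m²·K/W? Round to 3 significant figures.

1.18 m²·K/W

R = 1/U = 1/0.844 = 1.185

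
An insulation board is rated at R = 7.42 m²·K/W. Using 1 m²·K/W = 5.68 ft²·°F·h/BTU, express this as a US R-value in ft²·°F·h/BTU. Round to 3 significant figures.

42.1 ft²·°F·h/BTU

R_US = 7.42 × 5.68 = 42.15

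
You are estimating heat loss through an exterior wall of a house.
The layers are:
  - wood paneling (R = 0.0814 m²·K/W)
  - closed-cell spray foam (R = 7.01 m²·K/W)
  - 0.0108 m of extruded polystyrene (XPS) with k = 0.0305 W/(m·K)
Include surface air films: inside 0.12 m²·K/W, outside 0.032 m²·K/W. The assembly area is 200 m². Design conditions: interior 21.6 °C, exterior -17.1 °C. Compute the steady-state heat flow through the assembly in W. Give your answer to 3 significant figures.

0.0108/0.0305 = 0.3541
R_total = 0.12 + 0.0814 + 7.01 + 0.3541 + 0.032 = 7.597 m²·K/W
Q = A·ΔT/R = 200 × (21.6 − (-17.1)) / 7.597 = 1019 W

1020 W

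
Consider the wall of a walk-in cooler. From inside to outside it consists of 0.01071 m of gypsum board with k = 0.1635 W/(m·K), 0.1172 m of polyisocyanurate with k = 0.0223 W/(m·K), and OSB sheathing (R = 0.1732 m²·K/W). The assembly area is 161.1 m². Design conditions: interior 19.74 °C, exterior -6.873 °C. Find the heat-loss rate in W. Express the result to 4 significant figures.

0.01071/0.1635 = 0.065505
0.1172/0.0223 = 5.2556
R_total = 0.065505 + 5.2556 + 0.1732 = 5.4943 m²·K/W
Q = A·ΔT/R = 161.1 × (19.74 − (-6.873)) / 5.4943 = 780.33 W

780.3 W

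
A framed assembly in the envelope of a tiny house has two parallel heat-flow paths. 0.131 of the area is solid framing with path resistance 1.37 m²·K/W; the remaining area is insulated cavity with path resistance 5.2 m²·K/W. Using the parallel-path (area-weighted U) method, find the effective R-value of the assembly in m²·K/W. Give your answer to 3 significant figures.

3.81 m²·K/W

U_eff = 0.869/5.2 + 0.131/1.37 = 0.1671 + 0.09562 = 0.2627
R_eff = 1/U_eff = 3.806 m²·K/W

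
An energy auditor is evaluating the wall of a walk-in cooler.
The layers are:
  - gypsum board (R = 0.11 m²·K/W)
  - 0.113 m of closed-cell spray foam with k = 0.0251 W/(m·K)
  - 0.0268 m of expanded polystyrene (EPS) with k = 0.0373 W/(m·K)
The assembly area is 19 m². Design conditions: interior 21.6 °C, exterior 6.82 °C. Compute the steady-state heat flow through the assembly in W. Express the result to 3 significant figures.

0.113/0.0251 = 4.502
0.0268/0.0373 = 0.7185
R_total = 0.11 + 4.502 + 0.7185 = 5.33 m²·K/W
Q = A·ΔT/R = 19 × (21.6 − 6.82) / 5.33 = 52.68 W

52.7 W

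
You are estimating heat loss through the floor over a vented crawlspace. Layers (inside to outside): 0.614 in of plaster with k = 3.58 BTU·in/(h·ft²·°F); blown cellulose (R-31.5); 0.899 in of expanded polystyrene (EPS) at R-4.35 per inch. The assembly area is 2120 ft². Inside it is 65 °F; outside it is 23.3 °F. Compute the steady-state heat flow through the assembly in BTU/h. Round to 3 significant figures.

2480 BTU/h

0.614/3.58 = 0.1715
0.899 × 4.35 = 3.911
R_total = 0.1715 + 31.5 + 3.911 = 35.58 ft²·°F·h/BTU
Q = A·ΔT/R = 2120 × (65 − 23.3) / 35.58 = 2485 BTU/h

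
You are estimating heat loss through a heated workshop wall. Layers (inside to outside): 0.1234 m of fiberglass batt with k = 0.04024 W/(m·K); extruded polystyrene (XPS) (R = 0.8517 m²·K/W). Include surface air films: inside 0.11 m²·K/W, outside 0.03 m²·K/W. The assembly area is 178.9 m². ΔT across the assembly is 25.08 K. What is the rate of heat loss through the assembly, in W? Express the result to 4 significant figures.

1106 W

0.1234/0.04024 = 3.0666
R_total = 0.11 + 3.0666 + 0.8517 + 0.03 = 4.0583 m²·K/W
Q = A·ΔT/R = 178.9 × 25.08 / 4.0583 = 1105.6 W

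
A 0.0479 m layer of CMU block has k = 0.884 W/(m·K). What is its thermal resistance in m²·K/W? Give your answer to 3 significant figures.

0.0542 m²·K/W

R = L/k = 0.0479/0.884 = 0.05419 m²·K/W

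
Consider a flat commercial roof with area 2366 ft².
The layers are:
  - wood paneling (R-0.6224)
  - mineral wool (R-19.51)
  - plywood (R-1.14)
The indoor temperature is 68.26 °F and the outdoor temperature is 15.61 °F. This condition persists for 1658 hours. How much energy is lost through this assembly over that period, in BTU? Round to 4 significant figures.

R_total = 0.6224 + 19.51 + 1.14 = 21.272 ft²·°F·h/BTU
Q = 2366 × (68.26 − 15.61) / 21.272 = 5855.9 BTU/h
E = 5855.9 × 1658 = 9709100 BTU

9709000 BTU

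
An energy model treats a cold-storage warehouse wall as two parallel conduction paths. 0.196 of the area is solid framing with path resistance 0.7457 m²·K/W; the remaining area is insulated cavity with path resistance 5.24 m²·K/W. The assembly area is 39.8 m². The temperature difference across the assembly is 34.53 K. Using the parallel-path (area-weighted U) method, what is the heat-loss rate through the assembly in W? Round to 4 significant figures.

572.1 W

U_eff = 0.804/5.24 + 0.196/0.7457 = 0.15344 + 0.26284 = 0.41628
R_eff = 1/U_eff = 2.4023 m²·K/W
Q = 39.8 × 34.53 / 2.4023 = 572.08 W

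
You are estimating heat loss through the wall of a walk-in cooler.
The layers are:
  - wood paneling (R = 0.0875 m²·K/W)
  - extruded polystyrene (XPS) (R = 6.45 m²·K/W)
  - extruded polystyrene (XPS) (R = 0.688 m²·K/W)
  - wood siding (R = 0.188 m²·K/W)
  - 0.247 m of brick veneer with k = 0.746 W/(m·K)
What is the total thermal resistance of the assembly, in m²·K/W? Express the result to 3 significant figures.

0.247/0.746 = 0.3311
R_total = 0.0875 + 6.45 + 0.688 + 0.188 + 0.3311 = 7.745 m²·K/W

7.74 m²·K/W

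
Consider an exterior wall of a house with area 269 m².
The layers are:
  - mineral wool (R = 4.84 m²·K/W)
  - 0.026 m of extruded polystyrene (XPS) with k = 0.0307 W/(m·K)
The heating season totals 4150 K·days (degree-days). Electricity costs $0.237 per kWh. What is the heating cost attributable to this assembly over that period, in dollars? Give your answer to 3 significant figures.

1120 dollars

0.026/0.0307 = 0.8469
R_total = 4.84 + 0.8469 = 5.687 m²·K/W
E = A × HDD × 24 / R / 1000 = 269 × 4150 × 24 / 5.687 / 1000 = 4711 kWh
Cost = 4711 × 0.237 = $1117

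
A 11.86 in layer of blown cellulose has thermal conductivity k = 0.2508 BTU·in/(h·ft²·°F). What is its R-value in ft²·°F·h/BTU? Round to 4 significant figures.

R = L/k = 11.86/0.2508 = 47.289 ft²·°F·h/BTU

47.29 ft²·°F·h/BTU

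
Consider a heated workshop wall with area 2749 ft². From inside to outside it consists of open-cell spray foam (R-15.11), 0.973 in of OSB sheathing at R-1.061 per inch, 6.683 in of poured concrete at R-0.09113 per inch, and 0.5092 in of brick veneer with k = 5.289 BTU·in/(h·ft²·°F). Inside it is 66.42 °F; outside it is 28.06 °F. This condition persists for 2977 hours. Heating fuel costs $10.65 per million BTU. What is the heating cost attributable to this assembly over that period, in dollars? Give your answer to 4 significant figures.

198.4 dollars

0.973 × 1.061 = 1.0324
6.683 × 0.09113 = 0.60902
0.5092/5.289 = 0.096275
R_total = 15.11 + 1.0324 + 0.60902 + 0.096275 = 16.848 ft²·°F·h/BTU
Q = 2749 × (66.42 − 28.06) / 16.848 = 6259.1 BTU/h
E = 6259.1 × 2977 = 18633000 BTU
Cost = 18633000/10⁶ × 10.65 = $198.45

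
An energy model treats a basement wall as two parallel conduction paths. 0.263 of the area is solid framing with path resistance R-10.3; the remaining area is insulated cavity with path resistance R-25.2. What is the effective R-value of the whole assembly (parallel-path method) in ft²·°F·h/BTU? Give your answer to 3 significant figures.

U_eff = 0.737/25.2 + 0.263/10.3 = 0.02925 + 0.02553 = 0.05478
R_eff = 1/U_eff = 18.25 ft²·°F·h/BTU

18.3 ft²·°F·h/BTU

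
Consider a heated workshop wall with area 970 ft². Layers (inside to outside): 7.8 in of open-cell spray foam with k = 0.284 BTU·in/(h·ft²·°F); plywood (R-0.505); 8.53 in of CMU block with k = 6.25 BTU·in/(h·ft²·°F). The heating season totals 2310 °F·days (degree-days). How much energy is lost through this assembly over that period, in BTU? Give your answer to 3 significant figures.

1830000 BTU

7.8/0.284 = 27.46
8.53/6.25 = 1.365
R_total = 27.46 + 0.505 + 1.365 = 29.33 ft²·°F·h/BTU
E = A × HDD × 24 / R = 970 × 2310 × 24 / 29.33 = 1833000 BTU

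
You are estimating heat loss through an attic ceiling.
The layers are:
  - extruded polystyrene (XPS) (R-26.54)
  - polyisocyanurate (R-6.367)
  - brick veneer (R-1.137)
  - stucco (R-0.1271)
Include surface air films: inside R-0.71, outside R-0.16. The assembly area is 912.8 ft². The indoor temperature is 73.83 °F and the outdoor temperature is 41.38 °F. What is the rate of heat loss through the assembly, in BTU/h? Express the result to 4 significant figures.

R_total = 0.71 + 26.54 + 6.367 + 1.137 + 0.1271 + 0.16 = 35.041 ft²·°F·h/BTU
Q = A·ΔT/R = 912.8 × (73.83 − 41.38) / 35.041 = 845.3 BTU/h

845.3 BTU/h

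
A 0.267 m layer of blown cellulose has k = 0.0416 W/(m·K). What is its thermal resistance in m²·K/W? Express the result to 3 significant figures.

6.42 m²·K/W

R = L/k = 0.267/0.0416 = 6.418 m²·K/W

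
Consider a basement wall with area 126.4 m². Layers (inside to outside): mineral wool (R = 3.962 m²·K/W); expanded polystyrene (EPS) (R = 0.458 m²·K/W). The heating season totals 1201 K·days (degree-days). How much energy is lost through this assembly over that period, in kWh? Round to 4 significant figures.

R_total = 3.962 + 0.458 = 4.42 m²·K/W
E = A × HDD × 24 / R / 1000 = 126.4 × 1201 × 24 / 4.42 / 1000 = 824.29 kWh

824.3 kWh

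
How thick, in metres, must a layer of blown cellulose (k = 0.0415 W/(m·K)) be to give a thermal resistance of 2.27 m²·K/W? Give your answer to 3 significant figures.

L = R·k = 2.27 × 0.0415 = 0.09421 m

0.0942 m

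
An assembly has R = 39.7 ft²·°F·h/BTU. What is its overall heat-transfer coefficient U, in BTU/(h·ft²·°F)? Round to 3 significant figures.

U = 1/R = 1/39.7 = 0.02519

0.0252 BTU/(h·ft²·°F)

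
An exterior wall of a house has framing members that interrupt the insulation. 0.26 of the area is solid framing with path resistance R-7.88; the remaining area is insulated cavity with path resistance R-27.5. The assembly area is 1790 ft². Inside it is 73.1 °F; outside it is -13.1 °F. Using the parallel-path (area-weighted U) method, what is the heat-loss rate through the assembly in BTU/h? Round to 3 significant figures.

U_eff = 0.74/27.5 + 0.26/7.88 = 0.02691 + 0.03299 = 0.0599
R_eff = 1/U_eff = 16.69 ft²·°F·h/BTU
Q = 1790 × (73.1 − (-13.1)) / 16.69 = 9243 BTU/h

9240 BTU/h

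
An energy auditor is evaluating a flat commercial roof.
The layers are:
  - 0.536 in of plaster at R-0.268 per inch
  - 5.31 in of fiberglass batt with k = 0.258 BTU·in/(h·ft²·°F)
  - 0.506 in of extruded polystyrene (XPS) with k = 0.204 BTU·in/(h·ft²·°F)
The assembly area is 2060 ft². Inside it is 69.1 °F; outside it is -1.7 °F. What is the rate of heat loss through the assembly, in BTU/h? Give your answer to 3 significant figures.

6290 BTU/h

0.536 × 0.268 = 0.1436
5.31/0.258 = 20.58
0.506/0.204 = 2.48
R_total = 0.1436 + 20.58 + 2.48 = 23.21 ft²·°F·h/BTU
Q = A·ΔT/R = 2060 × (69.1 − (-1.7)) / 23.21 = 6285 BTU/h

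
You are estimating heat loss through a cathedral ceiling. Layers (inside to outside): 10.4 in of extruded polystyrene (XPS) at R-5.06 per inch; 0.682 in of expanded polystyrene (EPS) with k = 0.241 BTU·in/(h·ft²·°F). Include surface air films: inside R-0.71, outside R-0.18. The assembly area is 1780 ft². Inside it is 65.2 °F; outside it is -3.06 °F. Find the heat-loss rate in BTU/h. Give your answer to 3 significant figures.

10.4 × 5.06 = 52.62
0.682/0.241 = 2.83
R_total = 0.71 + 52.62 + 2.83 + 0.18 = 56.34 ft²·°F·h/BTU
Q = A·ΔT/R = 1780 × (65.2 − (-3.06)) / 56.34 = 2156 BTU/h

2160 BTU/h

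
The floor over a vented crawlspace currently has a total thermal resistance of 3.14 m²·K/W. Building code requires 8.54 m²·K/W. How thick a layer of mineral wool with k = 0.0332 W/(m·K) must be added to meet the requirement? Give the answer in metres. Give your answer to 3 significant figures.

ΔR = 8.54 − 3.14 = 5.4 m²·K/W
L = ΔR × k = 5.4 × 0.0332 = 0.1793 m

0.179 m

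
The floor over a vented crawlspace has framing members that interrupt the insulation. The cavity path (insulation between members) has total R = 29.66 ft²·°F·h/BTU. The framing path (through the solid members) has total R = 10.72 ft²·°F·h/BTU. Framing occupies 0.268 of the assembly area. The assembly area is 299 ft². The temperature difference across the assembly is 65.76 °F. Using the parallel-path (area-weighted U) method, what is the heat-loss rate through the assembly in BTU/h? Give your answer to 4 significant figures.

976.8 BTU/h

U_eff = 0.732/29.66 + 0.268/10.72 = 0.02468 + 0.025 = 0.04968
R_eff = 1/U_eff = 20.129 ft²·°F·h/BTU
Q = 299 × 65.76 / 20.129 = 976.81 BTU/h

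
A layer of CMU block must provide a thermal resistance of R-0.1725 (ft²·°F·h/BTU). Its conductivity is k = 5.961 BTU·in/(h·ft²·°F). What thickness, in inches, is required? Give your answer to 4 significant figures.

L = R × k = 0.1725 × 5.961 = 1.0283 in

1.028 in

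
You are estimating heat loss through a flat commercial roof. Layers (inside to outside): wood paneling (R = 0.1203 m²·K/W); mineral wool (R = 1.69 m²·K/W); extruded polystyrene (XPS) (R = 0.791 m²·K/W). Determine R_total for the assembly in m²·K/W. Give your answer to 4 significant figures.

R_total = 0.1203 + 1.69 + 0.791 = 2.6013 m²·K/W

2.601 m²·K/W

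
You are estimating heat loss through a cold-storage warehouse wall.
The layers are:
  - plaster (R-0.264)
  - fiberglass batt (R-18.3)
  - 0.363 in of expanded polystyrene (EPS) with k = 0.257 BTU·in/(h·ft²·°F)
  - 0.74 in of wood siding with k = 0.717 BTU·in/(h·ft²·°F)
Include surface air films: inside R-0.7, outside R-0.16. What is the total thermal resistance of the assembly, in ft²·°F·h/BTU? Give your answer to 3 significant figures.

0.363/0.257 = 1.412
0.74/0.717 = 1.032
R_total = 0.7 + 0.264 + 18.3 + 1.412 + 1.032 + 0.16 = 21.87 ft²·°F·h/BTU

21.9 ft²·°F·h/BTU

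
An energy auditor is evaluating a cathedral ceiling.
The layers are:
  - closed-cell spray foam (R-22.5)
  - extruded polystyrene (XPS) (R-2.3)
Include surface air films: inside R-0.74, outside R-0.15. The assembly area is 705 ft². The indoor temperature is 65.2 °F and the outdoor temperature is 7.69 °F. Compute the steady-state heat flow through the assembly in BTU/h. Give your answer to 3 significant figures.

1580 BTU/h

R_total = 0.74 + 22.5 + 2.3 + 0.15 = 25.69 ft²·°F·h/BTU
Q = A·ΔT/R = 705 × (65.2 − 7.69) / 25.69 = 1578 BTU/h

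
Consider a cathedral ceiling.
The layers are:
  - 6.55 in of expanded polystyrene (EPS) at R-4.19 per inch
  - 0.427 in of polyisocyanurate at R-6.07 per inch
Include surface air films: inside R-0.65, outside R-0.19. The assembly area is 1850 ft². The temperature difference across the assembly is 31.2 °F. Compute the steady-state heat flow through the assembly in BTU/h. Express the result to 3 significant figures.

1870 BTU/h

6.55 × 4.19 = 27.44
0.427 × 6.07 = 2.592
R_total = 0.65 + 27.44 + 2.592 + 0.19 = 30.88 ft²·°F·h/BTU
Q = A·ΔT/R = 1850 × 31.2 / 30.88 = 1869 BTU/h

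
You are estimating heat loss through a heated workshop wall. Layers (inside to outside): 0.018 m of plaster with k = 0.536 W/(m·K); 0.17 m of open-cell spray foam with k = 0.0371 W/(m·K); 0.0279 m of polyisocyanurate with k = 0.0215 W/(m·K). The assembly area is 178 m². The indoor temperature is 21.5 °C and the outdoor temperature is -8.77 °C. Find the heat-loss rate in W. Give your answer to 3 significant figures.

0.018/0.536 = 0.03358
0.17/0.0371 = 4.582
0.0279/0.0215 = 1.298
R_total = 0.03358 + 4.582 + 1.298 = 5.913 m²·K/W
Q = A·ΔT/R = 178 × (21.5 − (-8.77)) / 5.913 = 911.2 W

911 W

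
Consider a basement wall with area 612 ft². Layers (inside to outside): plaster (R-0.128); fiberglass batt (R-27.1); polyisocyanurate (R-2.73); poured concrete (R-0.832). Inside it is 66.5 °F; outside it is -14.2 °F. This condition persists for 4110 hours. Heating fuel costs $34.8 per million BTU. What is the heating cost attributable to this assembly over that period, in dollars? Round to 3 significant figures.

229 dollars

R_total = 0.128 + 27.1 + 2.73 + 0.832 = 30.79 ft²·°F·h/BTU
Q = 612 × (66.5 − (-14.2)) / 30.79 = 1604 BTU/h
E = 1604 × 4110 = 6593000 BTU
Cost = 6593000/10⁶ × 34.8 = $229.4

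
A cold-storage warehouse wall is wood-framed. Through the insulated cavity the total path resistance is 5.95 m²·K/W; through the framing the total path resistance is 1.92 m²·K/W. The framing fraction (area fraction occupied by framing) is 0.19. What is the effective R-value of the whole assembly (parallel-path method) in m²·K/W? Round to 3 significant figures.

4.25 m²·K/W

U_eff = 0.81/5.95 + 0.19/1.92 = 0.1361 + 0.09896 = 0.2351
R_eff = 1/U_eff = 4.254 m²·K/W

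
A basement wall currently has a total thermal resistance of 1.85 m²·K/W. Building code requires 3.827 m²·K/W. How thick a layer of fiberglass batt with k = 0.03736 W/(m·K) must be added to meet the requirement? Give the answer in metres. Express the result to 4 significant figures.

0.07386 m

ΔR = 3.827 − 1.85 = 1.977 m²·K/W
L = ΔR × k = 1.977 × 0.03736 = 0.073861 m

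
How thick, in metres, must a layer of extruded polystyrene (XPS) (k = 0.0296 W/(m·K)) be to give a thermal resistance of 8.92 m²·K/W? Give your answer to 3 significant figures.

0.264 m

L = R·k = 8.92 × 0.0296 = 0.264 m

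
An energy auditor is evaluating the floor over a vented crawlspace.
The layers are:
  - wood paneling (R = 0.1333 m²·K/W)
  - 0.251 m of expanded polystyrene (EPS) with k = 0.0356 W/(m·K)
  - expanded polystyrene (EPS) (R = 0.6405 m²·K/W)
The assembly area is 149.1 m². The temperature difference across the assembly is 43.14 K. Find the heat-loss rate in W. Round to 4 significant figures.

822.1 W

0.251/0.0356 = 7.0506
R_total = 0.1333 + 7.0506 + 0.6405 = 7.8244 m²·K/W
Q = A·ΔT/R = 149.1 × 43.14 / 7.8244 = 822.07 W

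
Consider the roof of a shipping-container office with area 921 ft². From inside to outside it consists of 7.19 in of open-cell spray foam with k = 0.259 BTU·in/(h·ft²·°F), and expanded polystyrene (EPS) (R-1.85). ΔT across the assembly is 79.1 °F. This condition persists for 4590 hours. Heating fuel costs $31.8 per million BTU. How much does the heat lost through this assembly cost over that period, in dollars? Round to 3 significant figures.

7.19/0.259 = 27.76
R_total = 27.76 + 1.85 = 29.61 ft²·°F·h/BTU
Q = 921 × 79.1 / 29.61 = 2460 BTU/h
E = 2460 × 4590 = 11290000 BTU
Cost = 11290000/10⁶ × 31.8 = $359.1

359 dollars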